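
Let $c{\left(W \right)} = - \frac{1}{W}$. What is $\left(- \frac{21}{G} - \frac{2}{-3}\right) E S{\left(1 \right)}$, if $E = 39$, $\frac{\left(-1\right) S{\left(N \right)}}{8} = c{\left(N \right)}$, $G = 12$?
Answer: $-338$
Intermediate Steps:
$S{\left(N \right)} = \frac{8}{N}$ ($S{\left(N \right)} = - 8 \left(- \frac{1}{N}\right) = \frac{8}{N}$)
$\left(- \frac{21}{G} - \frac{2}{-3}\right) E S{\left(1 \right)} = \left(- \frac{21}{12} - \frac{2}{-3}\right) 39 \cdot \frac{8}{1} = \left(\left(-21\right) \frac{1}{12} - - \frac{2}{3}\right) 39 \cdot 8 \cdot 1 = \left(- \frac{7}{4} + \frac{2}{3}\right) 39 \cdot 8 = \left(- \frac{13}{12}\right) 39 \cdot 8 = \left(- \frac{169}{4}\right) 8 = -338$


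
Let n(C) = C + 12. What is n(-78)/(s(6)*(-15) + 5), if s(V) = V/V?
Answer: 33/5 ≈ 6.6000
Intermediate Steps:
s(V) = 1
n(C) = 12 + C
n(-78)/(s(6)*(-15) + 5) = (12 - 78)/(1*(-15) + 5) = -66/(-15 + 5) = -66/(-10) = -66*(-⅒) = 33/5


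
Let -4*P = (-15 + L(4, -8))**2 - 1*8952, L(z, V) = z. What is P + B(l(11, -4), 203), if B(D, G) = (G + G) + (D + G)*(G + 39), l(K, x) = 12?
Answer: 218575/4 ≈ 54644.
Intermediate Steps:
B(D, G) = 2*G + (39 + G)*(D + G) (B(D, G) = 2*G + (D + G)*(39 + G) = 2*G + (39 + G)*(D + G))
P = 8831/4 (P = -((-15 + 4)**2 - 1*8952)/4 = -((-11)**2 - 8952)/4 = -(121 - 8952)/4 = -1/4*(-8831) = 8831/4 ≈ 2207.8)
P + B(l(11, -4), 203) = 8831/4 + (203**2 + 39*12 + 41*203 + 12*203) = 8831/4 + (41209 + 468 + 8323 + 2436) = 8831/4 + 52436 = 218575/4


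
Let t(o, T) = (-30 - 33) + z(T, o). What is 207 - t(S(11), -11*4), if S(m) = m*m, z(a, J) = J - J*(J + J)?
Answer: 29431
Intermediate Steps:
z(a, J) = J - 2*J² (z(a, J) = J - J*2*J = J - 2*J²)
S(m) = m²
t(o, T) = -63 + o*(1 - 2*o) (t(o, T) = (-30 - 33) + o*(1 - 2*o) = -63 + o*(1 - 2*o))
207 - t(S(11), -11*4) = 207 - (-63 + 11² - 2*(11²)²) = 207 - (-63 + 121 - 2*121²) = 207 - (-63 + 121 - 2*14641) = 207 - (-63 + 121 - 29282) = 207 - 1*(-29224) = 207 + 29224 = 29431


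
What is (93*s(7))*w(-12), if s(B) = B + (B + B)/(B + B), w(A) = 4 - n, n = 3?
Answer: 744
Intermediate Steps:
w(A) = 1 (w(A) = 4 - 1*3 = 4 - 3 = 1)
s(B) = 1 + B (s(B) = B + (2*B)/((2*B)) = B + (2*B)*(1/(2*B)) = B + 1 = 1 + B)
(93*s(7))*w(-12) = (93*(1 + 7))*1 = (93*8)*1 = 744*1 = 744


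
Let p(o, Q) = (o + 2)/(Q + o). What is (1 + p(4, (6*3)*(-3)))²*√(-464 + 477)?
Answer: 484*√13/625 ≈ 2.7921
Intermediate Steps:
p(o, Q) = (2 + o)/(Q + o)
(1 + p(4, (6*3)*(-3)))²*√(-464 + 477) = (1 + (2 + 4)/((6*3)*(-3) + 4))²*√(-464 + 477) = (1 + 6/(18*(-3) + 4))²*√13 = (1 + 6/(-54 + 4))²*√13 = (1 + 6/(-50))²*√13 = (1 - 1/50*6)²*√13 = (1 - 3/25)²*√13 = (22/25)²*√13 = 484*√13/625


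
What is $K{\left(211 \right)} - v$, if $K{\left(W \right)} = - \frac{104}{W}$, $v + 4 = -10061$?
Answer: $\frac{2123611}{211} \approx 10065.0$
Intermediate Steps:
$v = -10065$ ($v = -4 - 10061 = -10065$)
$K{\left(211 \right)} - v = - \frac{104}{211} - -10065 = \left(-104\right) \frac{1}{211} + 10065 = - \frac{104}{211} + 10065 = \frac{2123611}{211}$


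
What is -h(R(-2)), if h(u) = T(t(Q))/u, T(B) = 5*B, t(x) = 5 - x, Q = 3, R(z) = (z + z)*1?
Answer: 5/2 ≈ 2.5000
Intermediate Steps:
R(z) = 2*z (R(z) = (2*z)*1 = 2*z)
h(u) = 10/u (h(u) = (5*(5 - 1*3))/u = (5*(5 - 3))/u = (5*2)/u = 10/u)
-h(R(-2)) = -10/(2*(-2)) = -10/(-4) = -10*(-1)/4 = -1*(-5/2) = 5/2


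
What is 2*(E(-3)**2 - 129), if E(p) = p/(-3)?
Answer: -256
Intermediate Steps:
E(p) = -p/3 (E(p) = p*(-1/3) = -p/3)
2*(E(-3)**2 - 129) = 2*((-1/3*(-3))**2 - 129) = 2*(1**2 - 129) = 2*(1 - 129) = 2*(-128) = -256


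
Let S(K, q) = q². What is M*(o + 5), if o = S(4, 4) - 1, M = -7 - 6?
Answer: -260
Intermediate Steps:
M = -13
o = 15 (o = 4² - 1 = 16 - 1 = 15)
M*(o + 5) = -13*(15 + 5) = -13*20 = -260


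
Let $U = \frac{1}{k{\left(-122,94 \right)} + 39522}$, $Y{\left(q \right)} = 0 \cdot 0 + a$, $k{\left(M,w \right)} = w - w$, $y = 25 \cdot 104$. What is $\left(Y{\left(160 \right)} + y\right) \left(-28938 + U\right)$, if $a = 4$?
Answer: $- \frac{70908633370}{941} \approx -7.5354 \cdot 10^{7}$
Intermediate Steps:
$y = 2600$
$k{\left(M,w \right)} = 0$
$Y{\left(q \right)} = 4$ ($Y{\left(q \right)} = 0 \cdot 0 + 4 = 0 + 4 = 4$)
$U = \frac{1}{39522}$ ($U = \frac{1}{0 + 39522} = \frac{1}{39522} \approx 2.5302 \cdot 10^{-5}$)
$\left(Y{\left(160 \right)} + y\right) \left(-28938 + U\right) = \left(4 + 2600\right) \left(-28938 + \frac{1}{39522}\right) = 2604 \left(- \frac{1143687635}{39522}\right) = - \frac{70908633370}{941}$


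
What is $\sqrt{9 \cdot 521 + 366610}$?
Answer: $\sqrt{371299} \approx 609.34$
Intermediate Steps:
$\sqrt{9 \cdot 521 + 366610} = \sqrt{4689 + 366610} = \sqrt{371299}$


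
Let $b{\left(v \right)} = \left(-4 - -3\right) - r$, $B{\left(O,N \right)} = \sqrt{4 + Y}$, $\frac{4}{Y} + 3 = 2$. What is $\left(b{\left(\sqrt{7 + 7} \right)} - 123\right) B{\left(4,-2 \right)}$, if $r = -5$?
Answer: $0$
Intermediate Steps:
$Y = -4$ ($Y = \frac{4}{-3 + 2} = \frac{4}{-1} = 4 \left(-1\right) = -4$)
$B{\left(O,N \right)} = 0$ ($B{\left(O,N \right)} = \sqrt{4 - 4} = \sqrt{0} = 0$)
$b{\left(v \right)} = 4$ ($b{\left(v \right)} = \left(-4 - -3\right) - -5 = \left(-4 + 3\right) + 5 = -1 + 5 = 4$)
$\left(b{\left(\sqrt{7 + 7} \right)} - 123\right) B{\left(4,-2 \right)} = \left(4 - 123\right) 0 = \left(-119\right) 0 = 0$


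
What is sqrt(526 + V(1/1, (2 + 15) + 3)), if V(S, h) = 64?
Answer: sqrt(590) ≈ 24.290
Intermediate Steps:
sqrt(526 + V(1/1, (2 + 15) + 3)) = sqrt(526 + 64) = sqrt(590)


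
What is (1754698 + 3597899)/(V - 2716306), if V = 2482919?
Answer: -5352597/233387 ≈ -22.934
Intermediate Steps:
(1754698 + 3597899)/(V - 2716306) = (1754698 + 3597899)/(2482919 - 2716306) = 5352597/(-233387) = 5352597*(-1/233387) = -5352597/233387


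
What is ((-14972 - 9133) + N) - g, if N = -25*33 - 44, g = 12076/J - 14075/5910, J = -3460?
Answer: -25528163387/1022430 ≈ -24968.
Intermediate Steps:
g = -6003433/1022430 (g = 12076/(-3460) - 14075/5910 = 12076*(-1/3460) - 14075*1/5910 = -3019/865 - 2815/1182 = -6003433/1022430 ≈ -5.8717)
N = -869 (N = -825 - 44 = -869)
((-14972 - 9133) + N) - g = ((-14972 - 9133) - 869) - 1*(-6003433/1022430) = (-24105 - 869) + 6003433/1022430 = -24974 + 6003433/1022430 = -25528163387/1022430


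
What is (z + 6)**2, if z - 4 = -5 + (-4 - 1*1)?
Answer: 0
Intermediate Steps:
z = -6 (z = 4 + (-5 + (-4 - 1*1)) = 4 + (-5 + (-4 - 1)) = 4 + (-5 - 5) = 4 - 10 = -6)
(z + 6)**2 = (-6 + 6)**2 = 0**2 = 0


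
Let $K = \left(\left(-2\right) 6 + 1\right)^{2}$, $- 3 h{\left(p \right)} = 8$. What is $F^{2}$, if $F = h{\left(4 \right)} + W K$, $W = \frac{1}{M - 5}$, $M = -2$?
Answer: $\frac{175561}{441} \approx 398.1$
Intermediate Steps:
$h{\left(p \right)} = - \frac{8}{3}$ ($h{\left(p \right)} = \left(- \frac{1}{3}\right) 8 = - \frac{8}{3}$)
$W = - \frac{1}{7}$ ($W = \frac{1}{-2 - 5} = \frac{1}{-7} = - \frac{1}{7} \approx -0.14286$)
$K = 121$ ($K = \left(-12 + 1\right)^{2} = \left(-11\right)^{2} = 121$)
$F = - \frac{419}{21}$ ($F = - \frac{8}{3} - \frac{121}{7} = - \frac{419}{21} \approx -19.952$)
$F^{2} = \left(- \frac{419}{21}\right)^{2} = \frac{175561}{441}$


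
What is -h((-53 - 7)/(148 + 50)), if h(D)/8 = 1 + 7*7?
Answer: -400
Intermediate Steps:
h(D) = 400 (h(D) = 8*(1 + 7*7) = 8*(1 + 49) = 8*50 = 400)
-h((-53 - 7)/(148 + 50)) = -1*400 = -400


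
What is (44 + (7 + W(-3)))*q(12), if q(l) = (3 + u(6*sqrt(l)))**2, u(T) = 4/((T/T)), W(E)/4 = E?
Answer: 1911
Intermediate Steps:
W(E) = 4*E
u(T) = 4 (u(T) = 4/1 = 4*1 = 4)
q(l) = 49 (q(l) = (3 + 4)**2 = 7**2 = 49)
(44 + (7 + W(-3)))*q(12) = (44 + (7 + 4*(-3)))*49 = (44 + (7 - 12))*49 = (44 - 5)*49 = 39*49 = 1911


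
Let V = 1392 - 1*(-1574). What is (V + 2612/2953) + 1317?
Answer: 12650311/2953 ≈ 4283.9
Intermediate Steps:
V = 2966 (V = 1392 + 1574 = 2966)
(V + 2612/2953) + 1317 = (2966 + 2612/2953) + 1317 = 8761210/2953 + 1317 = 12650311/2953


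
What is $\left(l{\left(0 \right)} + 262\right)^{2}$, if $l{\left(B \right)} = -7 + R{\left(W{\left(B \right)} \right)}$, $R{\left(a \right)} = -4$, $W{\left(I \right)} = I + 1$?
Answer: $63001$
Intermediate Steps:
$W{\left(I \right)} = 1 + I$
$l{\left(B \right)} = -11$ ($l{\left(B \right)} = -7 - 4 = -11$)
$\left(l{\left(0 \right)} + 262\right)^{2} = \left(-11 + 262\right)^{2} = 251^{2} = 63001$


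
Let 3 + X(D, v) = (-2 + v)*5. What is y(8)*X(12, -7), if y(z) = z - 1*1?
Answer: -336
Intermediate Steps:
y(z) = -1 + z (y(z) = z - 1 = -1 + z)
X(D, v) = -13 + 5*v (X(D, v) = -3 + (-2 + v)*5 = -3 + (-10 + 5*v) = -13 + 5*v)
y(8)*X(12, -7) = (-1 + 8)*(-13 + 5*(-7)) = 7*(-13 - 35) = 7*(-48) = -336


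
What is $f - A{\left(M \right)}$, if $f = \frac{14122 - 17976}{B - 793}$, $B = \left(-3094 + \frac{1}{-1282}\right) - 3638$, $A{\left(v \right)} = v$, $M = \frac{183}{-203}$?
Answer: $\frac{2768398417}{1958351353} \approx 1.4136$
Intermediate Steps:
$M = - \frac{183}{203}$ ($M = 183 \left(- \frac{1}{203}\right) = - \frac{183}{203} \approx -0.90148$)
$B = - \frac{8630425}{1282}$ ($B = \left(-3094 - \frac{1}{1282}\right) - 3638 = - \frac{3966509}{1282} - 3638 = - \frac{8630425}{1282} \approx -6732.0$)
$f = \frac{4940828}{9647051}$ ($f = \frac{14122 - 17976}{- \frac{8630425}{1282} - 793} = - \frac{3854}{- \frac{9647051}{1282}} = \left(-3854\right) \left(- \frac{1282}{9647051}\right) = \frac{4940828}{9647051} \approx 0.51216$)
$f - A{\left(M \right)} = \frac{4940828}{9647051} - - \frac{183}{203} = \frac{4940828}{9647051} + \frac{183}{203} = \frac{2768398417}{1958351353}$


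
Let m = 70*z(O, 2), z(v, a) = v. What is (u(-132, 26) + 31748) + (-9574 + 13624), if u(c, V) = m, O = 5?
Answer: 36148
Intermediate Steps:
m = 350 (m = 70*5 = 350)
u(c, V) = 350
(u(-132, 26) + 31748) + (-9574 + 13624) = (350 + 31748) + (-9574 + 13624) = 32098 + 4050 = 36148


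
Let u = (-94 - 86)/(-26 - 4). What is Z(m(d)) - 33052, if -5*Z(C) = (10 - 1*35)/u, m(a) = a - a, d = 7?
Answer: -198307/6 ≈ -33051.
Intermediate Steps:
m(a) = 0
u = 6 (u = -180/(-30) = -180*(-1/30) = 6)
Z(C) = ⅚ (Z(C) = -(10 - 1*35)/(5*6) = -(10 - 35)/(5*6) = -(-5)/6 = -⅕*(-25/6) = ⅚)
Z(m(d)) - 33052 = ⅚ - 33052 = -198307/6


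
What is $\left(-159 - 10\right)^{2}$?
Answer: $28561$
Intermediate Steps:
$\left(-159 - 10\right)^{2} = \left(-169\right)^{2} = 28561$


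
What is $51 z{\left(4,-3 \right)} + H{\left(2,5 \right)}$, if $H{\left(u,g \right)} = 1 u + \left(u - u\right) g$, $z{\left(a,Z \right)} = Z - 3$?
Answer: $-304$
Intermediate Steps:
$z{\left(a,Z \right)} = -3 + Z$
$H{\left(u,g \right)} = u$ ($H{\left(u,g \right)} = u + 0 g = u + 0 = u$)
$51 z{\left(4,-3 \right)} + H{\left(2,5 \right)} = 51 \left(-3 - 3\right) + 2 = 51 \left(-6\right) + 2 = -306 + 2 = -304$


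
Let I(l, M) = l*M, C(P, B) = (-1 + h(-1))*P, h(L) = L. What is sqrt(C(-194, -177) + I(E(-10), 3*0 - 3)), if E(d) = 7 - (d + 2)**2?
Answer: sqrt(559) ≈ 23.643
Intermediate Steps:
E(d) = 7 - (2 + d)**2
C(P, B) = -2*P (C(P, B) = (-1 - 1)*P = -2*P)
I(l, M) = M*l
sqrt(C(-194, -177) + I(E(-10), 3*0 - 3)) = sqrt(-2*(-194) + (3*0 - 3)*(7 - (2 - 10)**2)) = sqrt(388 + (0 - 3)*(7 - 1*(-8)**2)) = sqrt(388 - 3*(7 - 1*64)) = sqrt(388 - 3*(7 - 64)) = sqrt(388 - 3*(-57)) = sqrt(388 + 171) = sqrt(559)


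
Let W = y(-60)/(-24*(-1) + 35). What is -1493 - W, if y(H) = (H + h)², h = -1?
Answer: -91808/59 ≈ -1556.1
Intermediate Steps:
y(H) = (-1 + H)² (y(H) = (H - 1)² = (-1 + H)²)
W = 3721/59 (W = (-1 - 60)²/(-24*(-1) + 35) = (-61)²/(24 + 35) = 3721/59 ≈ 63.068)
-1493 - W = -1493 - 1*3721/59 = -1493 - 3721/59 = -91808/59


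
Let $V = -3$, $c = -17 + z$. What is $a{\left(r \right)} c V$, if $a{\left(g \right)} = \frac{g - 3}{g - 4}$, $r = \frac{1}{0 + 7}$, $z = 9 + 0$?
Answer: $\frac{160}{9} \approx 17.778$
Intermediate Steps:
$z = 9$
$r = \frac{1}{7} \approx 0.14286$
$c = -8$ ($c = -17 + 9 = -8$)
$a{\left(g \right)} = \frac{-3 + g}{-4 + g}$
$a{\left(r \right)} c V = \frac{-3 + \frac{1}{7}}{-4 + \frac{1}{7}} \left(-8\right) \left(-3\right) = \frac{1}{- \frac{27}{7}} \left(- \frac{20}{7}\right) \left(-8\right) \left(-3\right) = \left(- \frac{7}{27}\right) \left(- \frac{20}{7}\right) \left(-8\right) \left(-3\right) = \frac{20}{27} \left(-8\right) \left(-3\right) = \left(- \frac{160}{27}\right) \left(-3\right) = \frac{160}{9}$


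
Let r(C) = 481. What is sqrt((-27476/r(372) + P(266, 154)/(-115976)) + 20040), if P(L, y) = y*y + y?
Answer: sqrt(79316563817479521)/1992302 ≈ 141.36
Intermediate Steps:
P(L, y) = y + y**2 (P(L, y) = y**2 + y = y + y**2)
sqrt((-27476/r(372) + P(266, 154)/(-115976)) + 20040) = sqrt((-27476/481 + (154*(1 + 154))/(-115976)) + 20040) = sqrt((-27476*1/481 + (154*155)*(-1/115976)) + 20040) = sqrt((-27476/481 + 23870*(-1/115976)) + 20040) = sqrt((-27476/481 - 1705/8284) + 20040) = sqrt(-228431289/3984604 + 20040) = sqrt(79623032871/3984604) = sqrt(79316563817479521)/1992302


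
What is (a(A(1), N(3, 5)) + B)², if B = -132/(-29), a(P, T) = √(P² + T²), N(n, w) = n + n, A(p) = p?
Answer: 48541/841 + 264*√37/29 ≈ 113.09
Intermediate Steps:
N(n, w) = 2*n
B = 132/29 (B = -132*(-1/29) = 132/29 ≈ 4.5517)
(a(A(1), N(3, 5)) + B)² = (√(1² + (2*3)²) + 132/29)² = (√(1 + 6²) + 132/29)² = (√(1 + 36) + 132/29)² = (√37 + 132/29)² = (132/29 + √37)²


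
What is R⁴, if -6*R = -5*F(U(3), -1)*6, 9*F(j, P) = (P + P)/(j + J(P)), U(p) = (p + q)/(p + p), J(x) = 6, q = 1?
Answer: 1/1296 ≈ 0.00077160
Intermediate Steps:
U(p) = (1 + p)/(2*p) (U(p) = (p + 1)/(p + p) = (1 + p)/((2*p)) = (1 + p)*(1/(2*p)) = (1 + p)/(2*p))
F(j, P) = 2*P/(9*(6 + j)) (F(j, P) = ((P + P)/(j + 6))/9 = ((2*P)/(6 + j))/9 = (2*P/(6 + j))/9 = 2*P/(9*(6 + j)))
R = -⅙ (R = -(-10*(-1)/(9*(6 + (½)*(1 + 3)/3)))*6/6 = -(-10*(-1)/(9*(6 + (½)*(⅓)*4)))*6/6 = -(-10*(-1)/(9*(6 + ⅔)))*6/6 = -(-10*(-1)/(9*20/3))*6/6 = -(-10*(-1)*3/(9*20))*6/6 = -(-5*(-1/30))*6/6 = -6/36 = -⅙*1 = -⅙ ≈ -0.16667)
R⁴ = (-⅙)⁴ = 1/1296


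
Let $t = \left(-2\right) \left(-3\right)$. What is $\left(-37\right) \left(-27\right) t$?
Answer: $5994$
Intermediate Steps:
$t = 6$
$\left(-37\right) \left(-27\right) t = \left(-37\right) \left(-27\right) 6 = 999 \cdot 6 = 5994$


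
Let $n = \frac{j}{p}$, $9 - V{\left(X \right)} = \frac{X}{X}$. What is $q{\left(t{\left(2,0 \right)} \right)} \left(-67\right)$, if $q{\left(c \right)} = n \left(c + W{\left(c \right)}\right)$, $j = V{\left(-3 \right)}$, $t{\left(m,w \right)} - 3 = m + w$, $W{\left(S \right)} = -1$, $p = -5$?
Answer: $\frac{2144}{5} \approx 428.8$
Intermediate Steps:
$t{\left(m,w \right)} = 3 + m + w$ ($t{\left(m,w \right)} = 3 + \left(m + w\right) = 3 + m + w$)
$V{\left(X \right)} = 8$ ($V{\left(X \right)} = 9 - \frac{X}{X} = 9 - 1 = 8$)
$j = 8$
$n = - \frac{8}{5}$ ($n = \frac{8}{-5} = 8 \left(- \frac{1}{5}\right) = - \frac{8}{5} \approx -1.6$)
$q{\left(c \right)} = \frac{8}{5} - \frac{8 c}{5}$ ($q{\left(c \right)} = - \frac{8 \left(c - 1\right)}{5} = - \frac{8 \left(-1 + c\right)}{5} = \frac{8}{5} - \frac{8 c}{5}$)
$q{\left(t{\left(2,0 \right)} \right)} \left(-67\right) = \left(\frac{8}{5} - \frac{8 \left(3 + 2 + 0\right)}{5}\right) \left(-67\right) = \left(\frac{8}{5} - 8\right) \left(-67\right) = \left(- \frac{32}{5}\right) \left(-67\right) = \frac{2144}{5}$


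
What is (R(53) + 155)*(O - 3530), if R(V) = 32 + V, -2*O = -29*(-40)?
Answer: -986400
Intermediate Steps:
O = -580 (O = -(-29)*(-40)/2 = -1/2*1160 = -580)
(R(53) + 155)*(O - 3530) = ((32 + 53) + 155)*(-580 - 3530) = (85 + 155)*(-4110) = 240*(-4110) = -986400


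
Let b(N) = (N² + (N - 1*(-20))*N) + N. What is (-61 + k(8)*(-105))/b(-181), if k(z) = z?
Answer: -901/61721 ≈ -0.014598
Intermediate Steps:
b(N) = N + N² + N*(20 + N) (b(N) = (N² + (N + 20)*N) + N = (N² + (20 + N)*N) + N = (N² + N*(20 + N)) + N = N + N² + N*(20 + N))
(-61 + k(8)*(-105))/b(-181) = (-61 + 8*(-105))/((-181*(21 + 2*(-181)))) = (-61 - 840)/((-181*(21 - 362))) = -901/((-181*(-341))) = -901/61721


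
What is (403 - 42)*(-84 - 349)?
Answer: -156313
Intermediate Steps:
(403 - 42)*(-84 - 349) = 361*(-433) = -156313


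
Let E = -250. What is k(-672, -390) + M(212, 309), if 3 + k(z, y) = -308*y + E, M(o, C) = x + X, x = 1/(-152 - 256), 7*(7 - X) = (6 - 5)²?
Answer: 342359729/2856 ≈ 1.1987e+5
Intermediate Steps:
X = 48/7 (X = 7 - (6 - 5)²/7 = 7 - ⅐*1² = 7 - ⅐*1 = 7 - ⅐ = 48/7 ≈ 6.8571)
x = -1/408 (x = 1/(-408) = -1/408 ≈ -0.0024510)
M(o, C) = 19577/2856 (M(o, C) = -1/408 + 48/7 = 19577/2856)
k(z, y) = -253 - 308*y (k(z, y) = -3 + (-308*y - 250) = -3 + (-250 - 308*y) = -253 - 308*y)
k(-672, -390) + M(212, 309) = (-253 - 308*(-390)) + 19577/2856 = (-253 + 120120) + 19577/2856 = 119867 + 19577/2856 = 342359729/2856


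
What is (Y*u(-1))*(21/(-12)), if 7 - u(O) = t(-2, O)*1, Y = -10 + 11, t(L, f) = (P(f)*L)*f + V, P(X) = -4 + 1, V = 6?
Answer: -49/4 ≈ -12.250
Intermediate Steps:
P(X) = -3
t(L, f) = 6 - 3*L*f (t(L, f) = (-3*L)*f + 6 = -3*L*f + 6 = 6 - 3*L*f)
Y = 1
u(O) = 1 - 6*O (u(O) = 7 - (6 - 3*(-2)*O) = 7 - (6 + 6*O) = 7 + (-6 - 6*O) = 1 - 6*O)
(Y*u(-1))*(21/(-12)) = (1*(1 - 6*(-1)))*(21/(-12)) = (1*(1 + 6))*(21*(-1/12)) = (1*7)*(-7/4) = 7*(-7/4) = -49/4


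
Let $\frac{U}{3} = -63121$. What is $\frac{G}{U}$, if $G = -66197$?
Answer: $\frac{66197}{189363} \approx 0.34958$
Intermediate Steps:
$U = -189363$ ($U = 3 \left(-63121\right) = -189363$)
$\frac{G}{U} = - \frac{66197}{-189363} = \left(-66197\right) \left(- \frac{1}{189363}\right) = \frac{66197}{189363}$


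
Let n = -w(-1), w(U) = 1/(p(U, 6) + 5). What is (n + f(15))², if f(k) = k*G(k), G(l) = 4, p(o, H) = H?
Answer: 434281/121 ≈ 3589.1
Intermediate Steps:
w(U) = 1/11 (w(U) = 1/(6 + 5) = 1/11)
f(k) = 4*k (f(k) = k*4 = 4*k)
n = -1/11 (n = -1*1/11 = -1/11 ≈ -0.090909)
(n + f(15))² = (-1/11 + 4*15)² = (-1/11 + 60)² = (659/11)² = 434281/121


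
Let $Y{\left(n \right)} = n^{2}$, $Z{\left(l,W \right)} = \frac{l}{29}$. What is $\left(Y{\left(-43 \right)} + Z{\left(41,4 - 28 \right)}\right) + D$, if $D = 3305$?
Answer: $\frac{149507}{29} \approx 5155.4$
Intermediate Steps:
$Z{\left(l,W \right)} = \frac{l}{29}$ ($Z{\left(l,W \right)} = l \frac{1}{29} = \frac{l}{29}$)
$\left(Y{\left(-43 \right)} + Z{\left(41,4 - 28 \right)}\right) + D = \left(\left(-43\right)^{2} + \frac{1}{29} \cdot 41\right) + 3305 = \left(1849 + \frac{41}{29}\right) + 3305 = \frac{53662}{29} + 3305 = \frac{149507}{29}$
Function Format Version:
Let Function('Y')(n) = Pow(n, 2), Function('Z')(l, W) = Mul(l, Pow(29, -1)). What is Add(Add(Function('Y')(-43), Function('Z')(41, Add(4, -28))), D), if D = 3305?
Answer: Rational(149507, 29) ≈ 5155.4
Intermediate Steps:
Function('Z')(l, W) = Mul(Rational(1, 29), l) (Function('Z')(l, W) = Mul(l, Rational(1, 29)) = Mul(Rational(1, 29), l))
Add(Add(Function('Y')(-43), Function('Z')(41, Add(4, -28))), D) = Add(Add(Pow(-43, 2), Mul(Rational(1, 29), 41)), 3305) = Add(Add(1849, Rational(41, 29)), 3305) = Add(Rational(53662, 29), 3305) = Rational(149507, 29)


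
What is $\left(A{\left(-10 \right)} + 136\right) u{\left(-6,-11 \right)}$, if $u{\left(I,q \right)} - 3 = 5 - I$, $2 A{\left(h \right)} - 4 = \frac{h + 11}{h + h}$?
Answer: $\frac{38633}{20} \approx 1931.7$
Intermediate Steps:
$A{\left(h \right)} = 2 + \frac{11 + h}{4 h}$ ($A{\left(h \right)} = 2 + \frac{\left(h + 11\right) \frac{1}{h + h}}{2} = 2 + \frac{\left(11 + h\right) \frac{1}{2 h}}{2} = 2 + \frac{\frac{1}{2} \frac{1}{h} \left(11 + h\right)}{2} = 2 + \frac{11 + h}{4 h}$)
$u{\left(I,q \right)} = 8 - I$ ($u{\left(I,q \right)} = 3 - \left(-5 + I\right) = 8 - I$)
$\left(A{\left(-10 \right)} + 136\right) u{\left(-6,-11 \right)} = \left(\frac{11 + 9 \left(-10\right)}{4 \left(-10\right)} + 136\right) \left(8 - -6\right) = \left(\frac{1}{4} \left(- \frac{1}{10}\right) \left(11 - 90\right) + 136\right) \left(8 + 6\right) = \left(\frac{1}{4} \left(- \frac{1}{10}\right) \left(-79\right) + 136\right) 14 = \left(\frac{79}{40} + 136\right) 14 = \frac{5519}{40} \cdot 14 = \frac{38633}{20}$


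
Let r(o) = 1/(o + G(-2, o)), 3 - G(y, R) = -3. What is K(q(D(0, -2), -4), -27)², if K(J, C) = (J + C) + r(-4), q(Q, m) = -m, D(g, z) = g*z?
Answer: 2025/4 ≈ 506.25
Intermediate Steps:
G(y, R) = 6 (G(y, R) = 3 - 1*(-3) = 3 + 3 = 6)
r(o) = 1/(6 + o) (r(o) = 1/(o + 6) = 1/(6 + o))
K(J, C) = ½ + C + J (K(J, C) = (J + C) + 1/(6 - 4) = (C + J) + 1/2 = (C + J) + ½ = ½ + C + J)
K(q(D(0, -2), -4), -27)² = (½ - 27 - 1*(-4))² = (½ - 27 + 4)² = (-45/2)² = 2025/4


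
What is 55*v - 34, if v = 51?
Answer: 2771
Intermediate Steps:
55*v - 34 = 55*51 - 34 = 2805 - 34 = 2771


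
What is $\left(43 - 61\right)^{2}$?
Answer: $324$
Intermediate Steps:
$\left(43 - 61\right)^{2} = \left(-18\right)^{2} = 324$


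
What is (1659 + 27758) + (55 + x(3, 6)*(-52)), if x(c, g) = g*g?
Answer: 27600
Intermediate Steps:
x(c, g) = g²
(1659 + 27758) + (55 + x(3, 6)*(-52)) = (1659 + 27758) + (55 + 6²*(-52)) = 29417 + (55 + 36*(-52)) = 29417 + (55 - 1872) = 29417 - 1817 = 27600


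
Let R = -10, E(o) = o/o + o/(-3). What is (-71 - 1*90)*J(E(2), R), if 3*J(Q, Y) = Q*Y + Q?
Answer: 161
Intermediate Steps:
E(o) = 1 - o/3 (E(o) = 1 + o*(-1/3) = 1 - o/3)
J(Q, Y) = Q/3 + Q*Y/3 (J(Q, Y) = (Q*Y + Q)/3 = (Q + Q*Y)/3 = Q/3 + Q*Y/3)
(-71 - 1*90)*J(E(2), R) = (-71 - 1*90)*((1 - 1/3*2)*(1 - 10)/3) = (-71 - 90)*((1/3)*(1 - 2/3)*(-9)) = -161*(-9)/(3*3) = -161*(-1) = 161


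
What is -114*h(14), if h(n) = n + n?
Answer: -3192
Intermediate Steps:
h(n) = 2*n
-114*h(14) = -228*14 = -114*28 = -3192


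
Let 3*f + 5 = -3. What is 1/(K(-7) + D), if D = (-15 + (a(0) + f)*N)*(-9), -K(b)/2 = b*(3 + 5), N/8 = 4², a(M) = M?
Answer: 1/3319 ≈ 0.00030130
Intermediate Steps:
f = -8/3 (f = -5/3 + (⅓)*(-3) = -5/3 - 1 = -8/3 ≈ -2.6667)
N = 128 (N = 8*4² = 8*16 = 128)
K(b) = -16*b (K(b) = -2*b*(3 + 5) = -2*b*8 = -16*b)
D = 3207 (D = (-15 + (0 - 8/3)*128)*(-9) = (-15 - 8/3*128)*(-9) = (-15 - 1024/3)*(-9) = -1069/3*(-9) = 3207)
1/(K(-7) + D) = 1/(-16*(-7) + 3207) = 1/(112 + 3207) = 1/3319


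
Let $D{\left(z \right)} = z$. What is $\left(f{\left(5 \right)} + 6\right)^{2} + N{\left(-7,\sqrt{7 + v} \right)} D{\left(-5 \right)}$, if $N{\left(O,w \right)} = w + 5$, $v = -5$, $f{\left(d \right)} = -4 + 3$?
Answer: $- 5 \sqrt{2} \approx -7.0711$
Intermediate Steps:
$f{\left(d \right)} = -1$
$N{\left(O,w \right)} = 5 + w$
$\left(f{\left(5 \right)} + 6\right)^{2} + N{\left(-7,\sqrt{7 + v} \right)} D{\left(-5 \right)} = \left(-1 + 6\right)^{2} + \left(5 + \sqrt{7 - 5}\right) \left(-5\right) = 5^{2} + \left(5 + \sqrt{2}\right) \left(-5\right) = 25 - \left(25 + 5 \sqrt{2}\right) = - 5 \sqrt{2}$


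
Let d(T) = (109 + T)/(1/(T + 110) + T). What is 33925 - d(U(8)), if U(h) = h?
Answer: 3560591/105 ≈ 33910.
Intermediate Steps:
d(T) = (109 + T)/(T + 1/(110 + T)) (d(T) = (109 + T)/(1/(110 + T) + T) = (109 + T)/(T + 1/(110 + T)))
33925 - d(U(8)) = 33925 - (11990 + 8² + 219*8)/(1 + 8² + 110*8) = 33925 - (11990 + 64 + 1752)/(1 + 64 + 880) = 33925 - 13806/945 = 33925 - 1*1534/105 = 33925 - 1534/105 = 3560591/105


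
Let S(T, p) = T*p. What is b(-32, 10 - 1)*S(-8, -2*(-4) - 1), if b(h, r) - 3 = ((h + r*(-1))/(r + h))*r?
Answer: -24528/23 ≈ -1066.4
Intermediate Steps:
b(h, r) = 3 + r*(h - r)/(h + r) (b(h, r) = 3 + ((h + r*(-1))/(r + h))*r = 3 + ((h - r)/(h + r))*r = 3 + r*(h - r)/(h + r))
b(-32, 10 - 1)*S(-8, -2*(-4) - 1) = ((-(10 - 1)**2 + 3*(-32) + 3*(10 - 1) - 32*(10 - 1))/(-32 + (10 - 1)))*(-8*(-2*(-4) - 1)) = ((-1*9**2 - 96 + 3*9 - 32*9)/(-32 + 9))*(-8*(8 - 1)) = ((-1*81 - 96 + 27 - 288)/(-23))*(-8*7) = -(-81 - 96 + 27 - 288)/23*(-56) = -1/23*(-438)*(-56) = (438/23)*(-56) = -24528/23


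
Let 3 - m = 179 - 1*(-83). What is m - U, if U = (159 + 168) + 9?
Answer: -595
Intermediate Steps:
U = 336 (U = 327 + 9 = 336)
m = -259 (m = 3 - (179 - 1*(-83)) = 3 - (179 + 83) = 3 - 1*262 = 3 - 262 = -259)
m - U = -259 - 1*336 = -259 - 336 = -595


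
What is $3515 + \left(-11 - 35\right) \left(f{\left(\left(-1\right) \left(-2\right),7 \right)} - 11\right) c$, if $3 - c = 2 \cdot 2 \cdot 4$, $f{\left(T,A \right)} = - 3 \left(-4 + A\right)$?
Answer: $-8445$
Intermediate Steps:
$f{\left(T,A \right)} = 12 - 3 A$
$c = -13$ ($c = 3 - 2 \cdot 2 \cdot 4 = 3 - 4 \cdot 4 = 3 - 16 = -13$)
$3515 + \left(-11 - 35\right) \left(f{\left(\left(-1\right) \left(-2\right),7 \right)} - 11\right) c = 3515 + \left(-11 - 35\right) \left(\left(12 - 21\right) - 11\right) \left(-13\right) = 3515 + - 46 \left(\left(12 - 21\right) - 11\right) \left(-13\right) = 3515 + - 46 \left(-9 - 11\right) \left(-13\right) = 3515 + \left(-46\right) \left(-20\right) \left(-13\right) = 3515 + 920 \left(-13\right) = 3515 - 11960 = -8445$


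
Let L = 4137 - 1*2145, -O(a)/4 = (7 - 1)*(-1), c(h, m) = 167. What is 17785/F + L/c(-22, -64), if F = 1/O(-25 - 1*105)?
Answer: 71284272/167 ≈ 4.2685e+5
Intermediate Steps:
O(a) = 24 (O(a) = -4*(7 - 1)*(-1) = -24*(-1) = -4*(-6) = 24)
F = 1/24 ≈ 0.041667
L = 1992 (L = 4137 - 2145 = 1992)
17785/F + L/c(-22, -64) = 17785/(1/24) + 1992/167 = 17785*24 + 1992*(1/167) = 426840 + 1992/167 = 71284272/167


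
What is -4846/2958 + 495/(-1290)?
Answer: -257185/127194 ≈ -2.0220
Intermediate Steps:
-4846/2958 + 495/(-1290) = -4846*1/2958 + 495*(-1/1290) = -2423/1479 - 33/86 = -257185/127194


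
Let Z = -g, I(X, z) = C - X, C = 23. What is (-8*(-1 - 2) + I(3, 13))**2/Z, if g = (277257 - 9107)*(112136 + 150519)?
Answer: -968/35215469125 ≈ -2.7488e-8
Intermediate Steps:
I(X, z) = 23 - X
g = 70430938250 (g = 268150*262655 = 70430938250)
Z = -70430938250 (Z = -1*70430938250 = -70430938250)
(-8*(-1 - 2) + I(3, 13))**2/Z = (-8*(-1 - 2) + (23 - 1*3))**2/(-70430938250) = (-8*(-3) + (23 - 3))**2*(-1/70430938250) = (24 + 20)**2*(-1/70430938250) = 44**2*(-1/70430938250) = 1936*(-1/70430938250) = -968/35215469125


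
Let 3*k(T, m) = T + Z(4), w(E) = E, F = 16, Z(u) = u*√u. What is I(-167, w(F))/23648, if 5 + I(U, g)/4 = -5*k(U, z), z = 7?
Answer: 65/1478 ≈ 0.043978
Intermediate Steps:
Z(u) = u^(3/2)
k(T, m) = 8/3 + T/3 (k(T, m) = (T + 4^(3/2))/3 = (T + 8)/3 = (8 + T)/3 = 8/3 + T/3)
I(U, g) = -220/3 - 20*U/3 (I(U, g) = -20 + 4*(-5*(8/3 + U/3)) = -20 + 4*(-40/3 - 5*U/3) = -20 + (-160/3 - 20*U/3) = -220/3 - 20*U/3)
I(-167, w(F))/23648 = (-220/3 - 20/3*(-167))/23648 = (-220/3 + 3340/3)*(1/23648) = 1040*(1/23648) = 65/1478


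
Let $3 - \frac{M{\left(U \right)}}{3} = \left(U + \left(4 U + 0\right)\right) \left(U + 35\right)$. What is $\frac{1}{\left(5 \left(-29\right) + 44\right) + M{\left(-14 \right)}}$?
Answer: $\frac{1}{4318} \approx 0.00023159$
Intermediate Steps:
$M{\left(U \right)} = 9 - 15 U \left(35 + U\right)$ ($M{\left(U \right)} = 9 - 3 \left(U + \left(4 U + 0\right)\right) \left(U + 35\right) = 9 - 3 \left(U + 4 U\right) \left(35 + U\right) = 9 - 3 \cdot 5 U \left(35 + U\right) = 9 - 15 U \left(35 + U\right)$)
$\frac{1}{\left(5 \left(-29\right) + 44\right) + M{\left(-14 \right)}} = \frac{1}{\left(5 \left(-29\right) + 44\right) - \left(-7359 + 2940\right)} = \frac{1}{\left(-145 + 44\right) + \left(9 + 7350 - 2940\right)} = \frac{1}{-101 + \left(9 + 7350 - 2940\right)} = \frac{1}{-101 + 4419} = \frac{1}{4318}$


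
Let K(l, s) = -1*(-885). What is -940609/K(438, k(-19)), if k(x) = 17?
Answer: -940609/885 ≈ -1062.8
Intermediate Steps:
K(l, s) = 885
-940609/K(438, k(-19)) = -940609/885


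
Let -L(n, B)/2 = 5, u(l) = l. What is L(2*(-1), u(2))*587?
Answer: -5870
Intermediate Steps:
L(n, B) = -10 (L(n, B) = -2*5 = -10)
L(2*(-1), u(2))*587 = -10*587 = -5870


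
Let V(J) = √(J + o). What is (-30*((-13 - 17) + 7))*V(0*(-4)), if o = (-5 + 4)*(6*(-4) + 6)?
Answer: 2070*√2 ≈ 2927.4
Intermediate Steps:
o = 18 (o = -(-24 + 6) = -1*(-18) = 18)
V(J) = √(18 + J) (V(J) = √(J + 18) = √(18 + J))
(-30*((-13 - 17) + 7))*V(0*(-4)) = (-30*((-13 - 17) + 7))*√(18 + 0*(-4)) = (-30*(-30 + 7))*√(18 + 0) = (-30*(-23))*√18 = 690*(3*√2) = 2070*√2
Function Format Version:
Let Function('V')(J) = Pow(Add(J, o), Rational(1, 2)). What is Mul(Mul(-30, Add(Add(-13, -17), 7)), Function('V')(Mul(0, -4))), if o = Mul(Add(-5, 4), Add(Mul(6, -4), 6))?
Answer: Mul(2070, Pow(2, Rational(1, 2))) ≈ 2927.4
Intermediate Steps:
o = 18 (o = Mul(-1, Add(-24, 6)) = Mul(-1, -18) = 18)
Function('V')(J) = Pow(Add(18, J), Rational(1, 2)) (Function('V')(J) = Pow(Add(J, 18), Rational(1, 2)) = Pow(Add(18, J), Rational(1, 2)))
Mul(Mul(-30, Add(Add(-13, -17), 7)), Function('V')(Mul(0, -4))) = Mul(Mul(-30, Add(Add(-13, -17), 7)), Pow(Add(18, Mul(0, -4)), Rational(1, 2))) = Mul(Mul(-30, Add(-30, 7)), Pow(Add(18, 0), Rational(1, 2))) = Mul(Mul(-30, -23), Pow(18, Rational(1, 2))) = Mul(690, Mul(3, Pow(2, Rational(1, 2)))) = Mul(2070, Pow(2, Rational(1, 2)))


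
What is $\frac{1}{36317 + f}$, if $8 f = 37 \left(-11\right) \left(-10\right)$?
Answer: $\frac{4}{147303} \approx 2.7155 \cdot 10^{-5}$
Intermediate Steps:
$f = \frac{2035}{4}$ ($f = \frac{37 \left(-11\right) \left(-10\right)}{8} = \frac{\left(-407\right) \left(-10\right)}{8} = \frac{1}{8} \cdot 4070 = \frac{2035}{4} \approx 508.75$)
$\frac{1}{36317 + f} = \frac{1}{36317 + \frac{2035}{4}} = \frac{1}{\frac{147303}{4}} = \frac{4}{147303}$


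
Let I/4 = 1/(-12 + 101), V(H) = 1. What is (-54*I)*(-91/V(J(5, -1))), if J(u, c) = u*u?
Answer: 19656/89 ≈ 220.85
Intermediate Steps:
J(u, c) = u²
I = 4/89 (I = 4/(-12 + 101) = 4/89 ≈ 0.044944)
(-54*I)*(-91/V(J(5, -1))) = (-54*4/89)*(-91/1) = -(-19656)/89 = -216/89*(-91) = 19656/89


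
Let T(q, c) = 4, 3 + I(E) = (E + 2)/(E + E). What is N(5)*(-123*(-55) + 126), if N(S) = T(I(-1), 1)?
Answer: 27564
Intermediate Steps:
I(E) = -3 + (2 + E)/(2*E) (I(E) = -3 + (E + 2)/(E + E) = -3 + (2 + E)/((2*E)) = -3 + (2 + E)*(1/(2*E)) = -3 + (2 + E)/(2*E))
N(S) = 4
N(5)*(-123*(-55) + 126) = 4*(-123*(-55) + 126) = 4*(6765 + 126) = 4*6891 = 27564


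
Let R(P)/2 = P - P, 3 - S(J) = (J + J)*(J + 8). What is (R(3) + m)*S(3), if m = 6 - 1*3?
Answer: -189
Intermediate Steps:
S(J) = 3 - 2*J*(8 + J) (S(J) = 3 - (J + J)*(J + 8) = 3 - 2*J*(8 + J))
R(P) = 0 (R(P) = 2*(P - P) = 2*0 = 0)
m = 3 (m = 6 - 3 = 3)
(R(3) + m)*S(3) = (0 + 3)*(3 - 16*3 - 2*3²) = 3*(3 - 48 - 2*9) = 3*(3 - 48 - 18) = 3*(-63) = -189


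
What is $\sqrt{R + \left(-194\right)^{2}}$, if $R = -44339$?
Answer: $i \sqrt{6703} \approx 81.872 i$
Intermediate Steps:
$\sqrt{R + \left(-194\right)^{2}} = \sqrt{-44339 + \left(-194\right)^{2}} = \sqrt{-44339 + 37636} = \sqrt{-6703} = i \sqrt{6703}$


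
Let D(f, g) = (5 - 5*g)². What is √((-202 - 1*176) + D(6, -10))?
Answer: √2647 ≈ 51.449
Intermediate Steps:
√((-202 - 1*176) + D(6, -10)) = √((-202 - 1*176) + 25*(-1 - 10)²) = √((-202 - 176) + 25*(-11)²) = √(-378 + 25*121) = √(-378 + 3025) = √2647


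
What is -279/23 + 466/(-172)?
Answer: -29353/1978 ≈ -14.840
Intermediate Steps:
-279/23 + 466/(-172) = -279*1/23 + 466*(-1/172) = -279/23 - 233/86 = -29353/1978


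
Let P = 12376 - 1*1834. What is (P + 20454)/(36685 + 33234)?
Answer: 30996/69919 ≈ 0.44331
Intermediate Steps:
P = 10542 (P = 12376 - 1834 = 10542)
(P + 20454)/(36685 + 33234) = (10542 + 20454)/(36685 + 33234) = 30996/69919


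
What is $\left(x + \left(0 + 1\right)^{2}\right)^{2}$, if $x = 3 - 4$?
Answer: $0$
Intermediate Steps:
$x = -1$
$\left(x + \left(0 + 1\right)^{2}\right)^{2} = \left(-1 + \left(0 + 1\right)^{2}\right)^{2} = \left(-1 + 1^{2}\right)^{2} = \left(-1 + 1\right)^{2} = 0^{2} = 0$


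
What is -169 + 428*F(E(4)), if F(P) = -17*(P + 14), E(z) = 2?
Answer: -116585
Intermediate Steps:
F(P) = -238 - 17*P (F(P) = -17*(14 + P) = -238 - 17*P)
-169 + 428*F(E(4)) = -169 + 428*(-238 - 17*2) = -169 + 428*(-238 - 34) = -169 + 428*(-272) = -169 - 116416 = -116585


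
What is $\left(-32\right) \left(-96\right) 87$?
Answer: $267264$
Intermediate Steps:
$\left(-32\right) \left(-96\right) 87 = 3072 \cdot 87 = 267264$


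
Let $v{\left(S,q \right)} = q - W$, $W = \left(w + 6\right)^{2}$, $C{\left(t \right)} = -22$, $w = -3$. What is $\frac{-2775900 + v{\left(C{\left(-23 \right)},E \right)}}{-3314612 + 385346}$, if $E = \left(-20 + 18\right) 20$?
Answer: $\frac{2775949}{2929266} \approx 0.94766$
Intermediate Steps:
$W = 9$ ($W = \left(-3 + 6\right)^{2} = 3^{2} = 9$)
$E = -40$ ($E = \left(-2\right) 20 = -40$)
$v{\left(S,q \right)} = -9 + q$ ($v{\left(S,q \right)} = q - 9 = -9 + q$)
$\frac{-2775900 + v{\left(C{\left(-23 \right)},E \right)}}{-3314612 + 385346} = \frac{-2775900 - 49}{-3314612 + 385346} = \frac{-2775900 - 49}{-2929266} = \left(-2775949\right) \left(- \frac{1}{2929266}\right) = \frac{2775949}{2929266}$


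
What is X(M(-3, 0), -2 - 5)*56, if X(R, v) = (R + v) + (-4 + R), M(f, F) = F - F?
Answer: -616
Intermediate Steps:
M(f, F) = 0
X(R, v) = -4 + v + 2*R
X(M(-3, 0), -2 - 5)*56 = (-4 + (-2 - 5) + 2*0)*56 = (-4 - 7 + 0)*56 = -11*56 = -616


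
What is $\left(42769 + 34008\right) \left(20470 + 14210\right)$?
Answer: $2662626360$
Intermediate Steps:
$\left(42769 + 34008\right) \left(20470 + 14210\right) = 76777 \cdot 34680 = 2662626360$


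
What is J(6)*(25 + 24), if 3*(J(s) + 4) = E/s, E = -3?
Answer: -1225/6 ≈ -204.17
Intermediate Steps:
J(s) = -4 - 1/s (J(s) = -4 + (-3/s)/3 = -4 - 1/s)
J(6)*(25 + 24) = (-4 - 1/6)*(25 + 24) = (-4 - 1*⅙)*49 = (-4 - ⅙)*49 = -25/6*49 = -1225/6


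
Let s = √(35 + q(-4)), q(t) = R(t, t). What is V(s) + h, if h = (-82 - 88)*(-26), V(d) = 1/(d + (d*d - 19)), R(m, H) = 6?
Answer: 1958082/443 - √41/443 ≈ 4420.0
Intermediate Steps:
q(t) = 6
s = √41 (s = √(35 + 6) = √41 ≈ 6.4031)
V(d) = 1/(-19 + d + d²) (V(d) = 1/(d + (d² - 19)) = 1/(d + (-19 + d²)) = 1/(-19 + d + d²))
h = 4420 (h = -170*(-26) = 4420)
V(s) + h = 1/(-19 + √41 + (√41)²) + 4420 = 1/(-19 + √41 + 41) + 4420 = 1/(22 + √41) + 4420 = 4420 + 1/(22 + √41)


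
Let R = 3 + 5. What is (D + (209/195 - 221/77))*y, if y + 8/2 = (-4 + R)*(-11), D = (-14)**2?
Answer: -46655008/5005 ≈ -9321.7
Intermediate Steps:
R = 8
D = 196
y = -48 (y = -4 + (-4 + 8)*(-11) = -4 + 4*(-11) = -4 - 44 = -48)
(D + (209/195 - 221/77))*y = (196 + (209/195 - 221/77))*(-48) = (196 - 27002/15015)*(-48) = (2915938/15015)*(-48) = -46655008/5005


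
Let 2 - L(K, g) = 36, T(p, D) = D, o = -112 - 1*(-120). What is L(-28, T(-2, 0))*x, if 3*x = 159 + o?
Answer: -5678/3 ≈ -1892.7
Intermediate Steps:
o = 8 (o = -112 + 120 = 8)
L(K, g) = -34 (L(K, g) = 2 - 1*36 = 2 - 36 = -34)
x = 167/3 (x = (159 + 8)/3 = (⅓)*167 = 167/3 ≈ 55.667)
L(-28, T(-2, 0))*x = -34*167/3 = -5678/3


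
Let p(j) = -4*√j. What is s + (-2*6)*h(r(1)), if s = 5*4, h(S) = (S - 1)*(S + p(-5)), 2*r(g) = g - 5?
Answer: -52 - 144*I*√5 ≈ -52.0 - 321.99*I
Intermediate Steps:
r(g) = -5/2 + g/2 (r(g) = (g - 5)/2 = (-5 + g)/2 = -5/2 + g/2)
h(S) = (-1 + S)*(S - 4*I*√5) (h(S) = (S - 1)*(S - 4*I*√5) = (-1 + S)*(S - 4*I*√5))
s = 20
s + (-2*6)*h(r(1)) = 20 + (-2*6)*((-5/2 + (½)*1)² - (-5/2 + (½)*1) + 4*I*√5 - 4*I*(-5/2 + (½)*1)*√5) = 20 - 12*((-5/2 + ½)² - (-5/2 + ½) + 4*I*√5 - 4*I*(-5/2 + ½)*√5) = 20 - 12*((-2)² - 1*(-2) + 4*I*√5 - 4*I*(-2)*√5) = 20 - 12*(4 + 2 + 4*I*√5 + 8*I*√5) = 20 - 12*(6 + 12*I*√5) = 20 + (-72 - 144*I*√5) = -52 - 144*I*√5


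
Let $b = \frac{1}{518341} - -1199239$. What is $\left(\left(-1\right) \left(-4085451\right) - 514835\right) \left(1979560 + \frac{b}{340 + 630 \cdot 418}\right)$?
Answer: $\frac{6037895382225668263155}{854225968} \approx 7.0683 \cdot 10^{12}$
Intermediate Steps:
$b = \frac{621614742500}{518341}$ ($b = \frac{1}{518341} + 1199239 = \frac{621614742500}{518341} \approx 1.1992 \cdot 10^{6}$)
$\left(\left(-1\right) \left(-4085451\right) - 514835\right) \left(1979560 + \frac{b}{340 + 630 \cdot 418}\right) = \left(\left(-1\right) \left(-4085451\right) - 514835\right) \left(1979560 + \frac{621614742500}{518341 \left(340 + 630 \cdot 418\right)}\right) = \left(4085451 - 514835\right) \left(1979560 + \frac{621614742500}{518341 \left(340 + 263340\right)}\right) = 3570616 \left(1979560 + \frac{621614742500}{518341 \cdot 263680}\right) = 3570616 \left(1979560 + \frac{621614742500}{518341} \cdot \frac{1}{263680}\right) = 3570616 \left(1979560 + \frac{31080737125}{6833807744}\right) = 3570616 \cdot \frac{13527963538449765}{6833807744} = \frac{6037895382225668263155}{854225968}$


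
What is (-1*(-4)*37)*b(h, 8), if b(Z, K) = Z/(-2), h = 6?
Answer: -444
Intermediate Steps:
b(Z, K) = -Z/2 (b(Z, K) = Z*(-½) = -Z/2)
(-1*(-4)*37)*b(h, 8) = (-1*(-4)*37)*(-½*6) = (4*37)*(-3) = 148*(-3) = -444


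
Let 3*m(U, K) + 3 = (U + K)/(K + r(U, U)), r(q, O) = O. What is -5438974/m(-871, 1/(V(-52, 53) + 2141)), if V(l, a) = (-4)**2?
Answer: 8158461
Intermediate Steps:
V(l, a) = 16
m(U, K) = -2/3 (m(U, K) = -1 + ((U + K)/(K + U))/3 = -1 + ((K + U)/(K + U))/3 = -1 + (1/3)*1 = -1 + 1/3 = -2/3)
-5438974/m(-871, 1/(V(-52, 53) + 2141)) = -5438974/(-2/3) = -5438974*(-3/2) = 8158461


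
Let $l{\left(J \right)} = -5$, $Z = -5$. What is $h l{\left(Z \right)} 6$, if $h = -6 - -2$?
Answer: $120$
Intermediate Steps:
$h = -4$ ($h = -6 + 2 = -4$)
$h l{\left(Z \right)} 6 = \left(-4\right) \left(-5\right) 6 = 20 \cdot 6 = 120$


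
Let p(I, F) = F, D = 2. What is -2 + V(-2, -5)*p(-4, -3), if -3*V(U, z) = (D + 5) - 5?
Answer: 0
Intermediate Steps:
V(U, z) = -⅔ (V(U, z) = -((2 + 5) - 5)/3 = -(7 - 5)/3 = -⅓*2 = -⅔)
-2 + V(-2, -5)*p(-4, -3) = -2 - ⅔*(-3) = -2 + 2 = 0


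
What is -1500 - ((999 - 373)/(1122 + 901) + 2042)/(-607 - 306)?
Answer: -2766366908/1846999 ≈ -1497.8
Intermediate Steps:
-1500 - ((999 - 373)/(1122 + 901) + 2042)/(-607 - 306) = -1500 - (626/2023 + 2042)/(-913) = -1500 - (626*(1/2023) + 2042)*(-1)/913 = -1500 - (626/2023 + 2042)*(-1)/913 = -1500 - 4131592*(-1)/(2023*913) = -1500 - 1*(-4131592/1846999) = -1500 + 4131592/1846999 = -2766366908/1846999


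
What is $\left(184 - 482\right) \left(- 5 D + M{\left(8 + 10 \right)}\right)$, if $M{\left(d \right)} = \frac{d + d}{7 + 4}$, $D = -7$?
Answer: $- \frac{125458}{11} \approx -11405.0$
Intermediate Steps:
$M{\left(d \right)} = \frac{2 d}{11}$
$\left(184 - 482\right) \left(- 5 D + M{\left(8 + 10 \right)}\right) = \left(184 - 482\right) \left(\left(-5\right) \left(-7\right) + \frac{2 \left(8 + 10\right)}{11}\right) = - 298 \left(35 + \frac{2}{11} \cdot 18\right) = - 298 \left(35 + \frac{36}{11}\right) = \left(-298\right) \frac{421}{11} = - \frac{125458}{11}$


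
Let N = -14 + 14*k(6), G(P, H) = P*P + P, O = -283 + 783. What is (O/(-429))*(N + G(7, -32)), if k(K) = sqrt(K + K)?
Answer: -7000/143 - 14000*sqrt(3)/429 ≈ -105.47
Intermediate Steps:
k(K) = sqrt(2)*sqrt(K) (k(K) = sqrt(2*K) = sqrt(2)*sqrt(K))
O = 500
G(P, H) = P + P**2 (G(P, H) = P**2 + P = P + P**2)
N = -14 + 28*sqrt(3) (N = -14 + 14*(sqrt(2)*sqrt(6)) = -14 + 14*(2*sqrt(3)) = -14 + 28*sqrt(3) ≈ 34.497)
(O/(-429))*(N + G(7, -32)) = (500/(-429))*((-14 + 28*sqrt(3)) + 7*(1 + 7)) = (500*(-1/429))*((-14 + 28*sqrt(3)) + 7*8) = -500*((-14 + 28*sqrt(3)) + 56)/429 = -500*(42 + 28*sqrt(3))/429 = -7000/143 - 14000*sqrt(3)/429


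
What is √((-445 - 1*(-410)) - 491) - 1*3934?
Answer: -3934 + I*√526 ≈ -3934.0 + 22.935*I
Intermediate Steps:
√((-445 - 1*(-410)) - 491) - 1*3934 = √((-445 + 410) - 491) - 3934 = √(-35 - 491) - 3934 = √(-526) - 3934 = I*√526 - 3934 = -3934 + I*√526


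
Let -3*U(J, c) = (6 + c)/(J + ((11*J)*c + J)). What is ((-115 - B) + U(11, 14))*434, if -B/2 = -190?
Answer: -276488380/1287 ≈ -2.1483e+5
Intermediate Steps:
B = 380 (B = -2*(-190) = 380)
U(J, c) = -(6 + c)/(3*(2*J + 11*J*c)) (U(J, c) = -(6 + c)/(3*(J + ((11*J)*c + J))) = -(6 + c)/(3*(J + (11*J*c + J))) = -(6 + c)/(3*(J + (J + 11*J*c))) = -(6 + c)/(3*(2*J + 11*J*c)))
((-115 - B) + U(11, 14))*434 = ((-115 - 1*380) + (⅓)*(-6 - 1*14)/(11*(2 + 11*14)))*434 = ((-115 - 380) + (⅓)*(1/11)*(-6 - 14)/(2 + 154))*434 = (-495 + (⅓)*(1/11)*(-20)/156)*434 = (-495 + (⅓)*(1/11)*(1/156)*(-20))*434 = (-495 - 5/1287)*434 = -637070/1287*434 = -276488380/1287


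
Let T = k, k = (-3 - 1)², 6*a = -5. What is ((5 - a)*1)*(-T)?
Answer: -280/3 ≈ -93.333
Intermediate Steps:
a = -⅚ (a = (⅙)*(-5) = -⅚ ≈ -0.83333)
k = 16 (k = (-4)² = 16)
T = 16
((5 - a)*1)*(-T) = ((5 - 1*(-⅚))*1)*(-1*16) = ((5 + ⅚)*1)*(-16) = ((35/6)*1)*(-16) = (35/6)*(-16) = -280/3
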